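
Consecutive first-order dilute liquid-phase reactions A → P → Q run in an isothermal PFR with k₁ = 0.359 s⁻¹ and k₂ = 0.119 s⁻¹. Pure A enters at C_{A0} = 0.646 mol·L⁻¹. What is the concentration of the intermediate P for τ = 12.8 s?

0.201 mol·L⁻¹

Solving the coupled first-order balances gives C_P(τ) = [k₁/(k₂−k₁)]·C_{A0}·(e^(−k₁τ) − e^(−k₂τ)).
e^(−k₁τ) = e^(−0.359×12.8) = e^(−4.595) = 0.01010; e^(−k₂τ) = e^(−1.523) = 0.2180.
C_P = 0.359×0.646/(0.119−0.359) × (0.01010−0.2180) = (-0.9663)×(-0.2079) = 0.2009 mol·L⁻¹.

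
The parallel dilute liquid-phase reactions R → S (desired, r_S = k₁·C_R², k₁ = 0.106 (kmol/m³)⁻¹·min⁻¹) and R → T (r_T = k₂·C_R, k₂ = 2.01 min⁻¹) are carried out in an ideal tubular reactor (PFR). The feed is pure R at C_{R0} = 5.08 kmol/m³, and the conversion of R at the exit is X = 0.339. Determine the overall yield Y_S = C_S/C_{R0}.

C_R = C_{R0}(1−X) = 3.358 kmol/m³.
Along a PFR/batch, dC_T/dC_R = −r_T/(r_S+r_T) = −k₂/(k₂+k₁·C_R).
Integrating from C_{R0} to C_R: C_T = (2.01/0.106)·ln[(2.01+0.106·5.08)/(2.01+0.106·3.36)] = 18.96·ln(2.548/2.366) = 1.409 kmol/m³.
Then C_S = (C_{R0}−C_R) − C_T = 1.722 − 1.409 = 0.3128 kmol/m³.
Y_S = C_S/C_{R0} = 0.3128/5.08 = 0.0616.

0.0616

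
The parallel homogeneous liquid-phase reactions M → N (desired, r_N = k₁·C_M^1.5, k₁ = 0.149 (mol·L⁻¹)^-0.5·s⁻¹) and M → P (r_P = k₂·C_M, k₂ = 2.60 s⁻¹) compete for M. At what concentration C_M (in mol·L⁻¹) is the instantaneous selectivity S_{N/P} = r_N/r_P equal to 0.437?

58.1 mol·L⁻¹

S_{N/P} = (k₁/k₂)·C_M^0.5 ⇒ C_M = (S·k₂/k₁)^(2).
= (0.437×2.60/0.149)^(2) = (7.626)^(2) = 58.1 mol·L⁻¹.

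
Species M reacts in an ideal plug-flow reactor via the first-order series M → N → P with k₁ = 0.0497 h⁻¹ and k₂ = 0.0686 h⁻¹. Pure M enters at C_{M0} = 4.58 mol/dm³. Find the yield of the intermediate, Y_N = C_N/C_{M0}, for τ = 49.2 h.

Solving the coupled first-order balances gives C_N(τ) = [k₁/(k₂−k₁)]·C_{M0}·(e^(−k₁τ) − e^(−k₂τ)).
e^(−k₁τ) = e^(−0.0497×49.2) = e^(−2.445) = 0.08671; e^(−k₂τ) = e^(−3.375) = 0.03421.
C_N = 0.0497×4.58/(0.0686−0.0497) × (0.08671−0.03421) = 12.04×0.05249 = 0.6322 mol/dm³.
Y_N = C_N/C_{M0} = 0.6322/4.58 = 0.138.

0.138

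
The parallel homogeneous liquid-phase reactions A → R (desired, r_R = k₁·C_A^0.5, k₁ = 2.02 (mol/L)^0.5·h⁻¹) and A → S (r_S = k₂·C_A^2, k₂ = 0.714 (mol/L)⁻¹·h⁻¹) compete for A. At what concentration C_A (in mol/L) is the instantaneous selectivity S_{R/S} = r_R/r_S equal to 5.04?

S_{R/S} = (k₁/k₂)·C_A^-1.5 ⇒ C_A = (S·k₂/k₁)^(1/(-1.5)).
= (5.04×0.714/2.02)^(-0.6667) = (1.781)^(-0.6667) = 0.680 mol/L.

0.680 mol/L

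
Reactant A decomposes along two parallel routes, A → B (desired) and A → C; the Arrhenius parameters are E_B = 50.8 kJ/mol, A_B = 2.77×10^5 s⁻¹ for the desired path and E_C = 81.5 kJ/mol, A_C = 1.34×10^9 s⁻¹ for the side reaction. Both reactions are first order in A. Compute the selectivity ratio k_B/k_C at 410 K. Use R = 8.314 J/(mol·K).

k_B/k_C = (A_B/A_C)·exp[−(E_B−E_C)/(RT)] = (A_B/A_C)·exp[(E_C−E_B)/(RT)].
(E_C−E_B)/(RT) = (81.5−50.8)×10³/(8.314×410) = 30700/3409 = 9.006.
k_B/k_C = (2.77×10^5/1.34×10^9)·exp(9.006) = 2.067×10^-4 × 8154 = 1.69.

1.69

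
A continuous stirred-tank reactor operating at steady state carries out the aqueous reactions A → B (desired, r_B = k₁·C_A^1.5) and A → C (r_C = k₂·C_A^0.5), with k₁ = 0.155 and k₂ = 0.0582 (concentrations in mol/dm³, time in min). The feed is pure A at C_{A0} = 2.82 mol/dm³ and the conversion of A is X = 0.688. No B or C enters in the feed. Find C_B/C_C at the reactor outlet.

Exit C_A = C_{A0}(1−X) = 2.82×0.312 = 0.8798 mol/dm³.
Rates in a CSTR are evaluated at the outlet concentration: r_B = 0.155×0.8798^1.5 = 0.1279, r_C = 0.0582×0.8798^0.5 = 0.05459.
Overall selectivity = C_B/C_C = r_Bτ/(r_Cτ) = r_B/r_C = 2.34.

2.34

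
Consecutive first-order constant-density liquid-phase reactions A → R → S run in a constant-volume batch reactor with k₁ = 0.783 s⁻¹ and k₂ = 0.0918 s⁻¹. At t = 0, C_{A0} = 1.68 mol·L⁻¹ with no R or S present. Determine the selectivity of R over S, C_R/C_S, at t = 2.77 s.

5.48

Solving the coupled first-order balances gives C_R(t) = [k₁/(k₂−k₁)]·C_{A0}·(e^(−k₁t) − e^(−k₂t)).
e^(−k₁t) = e^(−0.783×2.77) = e^(−2.169) = 0.1143; e^(−k₂t) = e^(−0.2543) = 0.7755.
C_R = 0.783×1.68/(0.0918−0.783) × (0.1143−0.7755) = (-1.903)×(-0.6612) = 1.258 mol·L⁻¹.
C_A = C_{A0}e^(−k₁t) = 0.1920 mol·L⁻¹, so C_S = C_{A0}−C_A−C_R = 0.2297 mol·L⁻¹; C_R/C_S = 5.48.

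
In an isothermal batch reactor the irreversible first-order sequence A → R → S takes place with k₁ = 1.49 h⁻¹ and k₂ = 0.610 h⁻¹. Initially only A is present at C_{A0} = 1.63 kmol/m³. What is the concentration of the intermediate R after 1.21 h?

0.864 kmol/m³

For first-order series with pure A initially, C_R(t) = k₁C_{A0}/(k₂−k₁)·(e^(−k₁t) − e^(−k₂t)).
e^(−k₁t) = e^(−1.49×1.21) = e^(−1.803) = 0.1648; e^(−k₂t) = e^(−0.7381) = 0.4780.
C_R = 1.49×1.63/(0.610−1.49) × (0.1648−0.4780) = (-2.760)×(-0.3132) = 0.8644 kmol/m³.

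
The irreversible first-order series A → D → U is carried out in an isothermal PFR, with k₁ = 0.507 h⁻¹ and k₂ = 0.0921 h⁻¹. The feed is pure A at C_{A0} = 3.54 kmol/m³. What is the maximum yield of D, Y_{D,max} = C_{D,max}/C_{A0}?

At the optimum, C_{D,max}/C_{A0} = (k₁/k₂)^[k₂/(k₂−k₁)].
= (0.507/0.0921)^(0.0921/(0.0921−0.507)) = (5.505)^(-0.2220) = 0.6848.

0.685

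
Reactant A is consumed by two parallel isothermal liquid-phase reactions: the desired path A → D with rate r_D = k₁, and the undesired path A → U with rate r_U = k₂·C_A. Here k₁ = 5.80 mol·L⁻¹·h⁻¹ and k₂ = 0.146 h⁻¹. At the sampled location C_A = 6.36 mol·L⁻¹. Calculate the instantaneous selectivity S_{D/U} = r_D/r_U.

S_{D/U} = r_D/r_U = (k₁)/(k₂·C_A) = (k₁/k₂)·C_A⁻¹.
= (5.80) / (0.146×6.360) = 5.800/0.9286 = 6.25.

6.25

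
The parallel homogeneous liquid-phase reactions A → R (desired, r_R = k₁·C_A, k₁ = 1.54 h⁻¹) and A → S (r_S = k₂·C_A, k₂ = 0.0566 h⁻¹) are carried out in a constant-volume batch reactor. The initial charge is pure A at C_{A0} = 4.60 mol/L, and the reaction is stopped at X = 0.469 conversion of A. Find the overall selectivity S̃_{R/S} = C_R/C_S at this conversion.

C_A = C_{A0}(1−X) = 2.443 mol/L.
Both paths are first order in A, so the instantaneous fraction to R is constant: dC_R/d(−C_A) = k₁/(k₁+k₂) = 0.9645.
C_R = 0.9645·(C_{A0}−C_A) = 0.9645×2.157 = 2.08 mol/L.
C_S = (C_{A0}−C_A)−C_R = 0.07648 mol/L; S̃_{R/S} = 2.081/0.07648 = 27.2.

27.2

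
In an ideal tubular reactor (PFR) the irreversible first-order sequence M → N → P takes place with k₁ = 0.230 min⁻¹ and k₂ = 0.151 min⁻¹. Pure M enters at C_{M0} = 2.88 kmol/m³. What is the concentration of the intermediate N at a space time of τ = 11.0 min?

0.925 kmol/m³

Solving the coupled first-order balances gives C_N(τ) = [k₁/(k₂−k₁)]·C_{M0}·(e^(−k₁τ) − e^(−k₂τ)).
e^(−k₁τ) = e^(−0.230×11.0) = e^(−2.530) = 0.07966; e^(−k₂τ) = e^(−1.661) = 0.1899.
C_N = 0.230×2.88/(0.151−0.230) × (0.07966−0.1899) = (-8.385)×(-0.1103) = 0.9248 kmol/m³.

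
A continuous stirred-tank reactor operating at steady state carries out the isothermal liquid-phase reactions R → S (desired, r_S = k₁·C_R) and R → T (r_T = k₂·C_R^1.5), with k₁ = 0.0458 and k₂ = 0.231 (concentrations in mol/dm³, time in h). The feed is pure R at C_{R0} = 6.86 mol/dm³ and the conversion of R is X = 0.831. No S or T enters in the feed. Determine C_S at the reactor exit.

0.886 mol/dm³

Exit C_R = C_{R0}(1−X) = 6.86×0.169 = 1.159 mol/dm³.
Rates in a CSTR are evaluated at the outlet concentration: r_S = 0.0458×1.159 = 0.05310, r_T = 0.231×1.159^1.5 = 0.2884.
Fraction of consumed R going to S: r_S/(r_S+r_T) = 0.1555.
C_S = 0.1555·C_{R0}·X = 0.1555×6.86×0.831 = 0.886 mol/dm³.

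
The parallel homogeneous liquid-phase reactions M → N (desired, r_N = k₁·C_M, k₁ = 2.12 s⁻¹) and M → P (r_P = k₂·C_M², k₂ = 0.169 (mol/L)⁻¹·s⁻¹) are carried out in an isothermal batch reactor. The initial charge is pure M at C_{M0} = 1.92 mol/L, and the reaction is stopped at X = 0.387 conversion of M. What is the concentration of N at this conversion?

0.662 mol/L

C_M = C_{M0}(1−X) = 1.177 mol/L.
Along a PFR/batch, dC_N/dC_M = −r_N/(r_N+r_P) = −k₁/(k₁+k₂·C_M).
Integrating from C_{M0} to C_M: C_N = (2.12/0.169)·ln[(2.12+0.169·1.92)/(2.12+0.169·1.18)] = 12.54·ln(2.444/2.319) = 0.6616 mol/L.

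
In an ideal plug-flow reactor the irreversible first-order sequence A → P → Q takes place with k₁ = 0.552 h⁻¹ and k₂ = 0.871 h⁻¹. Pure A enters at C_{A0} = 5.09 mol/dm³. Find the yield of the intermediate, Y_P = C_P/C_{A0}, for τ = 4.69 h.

0.101

The intermediate concentration in a first-order A→B→C sequence is C_P = k₁C_{A0}(e^(−k₁τ) − e^(−k₂τ))/(k₂−k₁).
e^(−k₁τ) = e^(−0.552×4.69) = e^(−2.589) = 0.07510; e^(−k₂τ) = e^(−4.085) = 0.01682.
C_P = 0.552×5.09/(0.871−0.552) × (0.07510−0.01682) = 8.808×0.05828 = 0.5133 mol/dm³.
Y_P = C_P/C_{A0} = 0.5133/5.09 = 0.101.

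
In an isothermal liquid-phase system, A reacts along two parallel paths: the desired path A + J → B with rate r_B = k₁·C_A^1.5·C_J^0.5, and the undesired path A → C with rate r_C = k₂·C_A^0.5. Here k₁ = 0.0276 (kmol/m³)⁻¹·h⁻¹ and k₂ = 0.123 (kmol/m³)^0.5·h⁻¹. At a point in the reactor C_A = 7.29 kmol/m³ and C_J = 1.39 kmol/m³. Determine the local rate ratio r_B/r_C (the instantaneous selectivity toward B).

S_{B/C} = r_B/r_C = (k₁·C_A^1.5·C_J^0.5)/(k₂·C_A^0.5) = (k₁/k₂)·C_A·C_J^0.5.
= (0.0276×7.290^1.5×1.390^0.5) / (0.123×7.290^0.5) = 0.6405/0.3321 = 1.93.

1.93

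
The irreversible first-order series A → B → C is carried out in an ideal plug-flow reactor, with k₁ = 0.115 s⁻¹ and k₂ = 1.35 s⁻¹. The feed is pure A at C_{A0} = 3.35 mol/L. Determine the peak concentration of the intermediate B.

At the optimum, C_{B,max}/C_{A0} = (k₁/k₂)^[k₂/(k₂−k₁)].
= (0.115/1.35)^(1.35/(1.35−0.115)) = (0.08519)^(1.093) = 0.06773.
C_{B,max} = 0.06773×3.35 = 0.227 mol/L.

0.227 mol/L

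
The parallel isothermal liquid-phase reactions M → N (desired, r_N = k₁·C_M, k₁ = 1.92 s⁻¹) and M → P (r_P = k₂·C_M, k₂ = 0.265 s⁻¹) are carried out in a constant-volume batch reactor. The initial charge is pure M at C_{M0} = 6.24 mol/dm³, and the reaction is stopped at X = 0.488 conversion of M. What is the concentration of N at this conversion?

C_M = C_{M0}(1−X) = 3.195 mol/dm³.
Both paths are first order in M, so the instantaneous fraction to N is constant: dC_N/d(−C_M) = k₁/(k₁+k₂) = 0.8787.
C_N = 0.8787·(C_{M0}−C_M) = 0.8787×3.045 = 2.68 mol/dm³.

2.68 mol/dm³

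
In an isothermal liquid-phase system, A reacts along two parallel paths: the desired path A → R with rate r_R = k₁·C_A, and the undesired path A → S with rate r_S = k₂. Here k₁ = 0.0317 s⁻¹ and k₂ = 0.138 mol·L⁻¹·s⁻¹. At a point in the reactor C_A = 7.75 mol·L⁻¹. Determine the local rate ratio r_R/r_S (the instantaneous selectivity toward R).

S_{R/S} = r_R/r_S = (k₁·C_A)/(k₂) = (k₁/k₂)·C_A.
= (0.0317×7.750) / (0.138) = 0.2457/0.1380 = 1.78.
Since the desired path is higher order in A, keeping C_A high (PFR or concentrated feed) favours R.

1.78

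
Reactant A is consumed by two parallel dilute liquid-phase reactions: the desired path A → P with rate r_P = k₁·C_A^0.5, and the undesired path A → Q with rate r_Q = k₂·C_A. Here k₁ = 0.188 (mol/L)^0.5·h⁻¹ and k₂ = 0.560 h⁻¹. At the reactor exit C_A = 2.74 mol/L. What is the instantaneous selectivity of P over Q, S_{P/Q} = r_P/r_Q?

0.203

S_{P/Q} = r_P/r_Q = (k₁·C_A^0.5)/(k₂·C_A) = (k₁/k₂)·C_A^-0.5.
= (0.188×2.740^0.5) / (0.560×2.740) = 0.3112/1.534 = 0.203.
The undesired path is higher order in A, so low C_A (CSTR or dilute feed) favours P.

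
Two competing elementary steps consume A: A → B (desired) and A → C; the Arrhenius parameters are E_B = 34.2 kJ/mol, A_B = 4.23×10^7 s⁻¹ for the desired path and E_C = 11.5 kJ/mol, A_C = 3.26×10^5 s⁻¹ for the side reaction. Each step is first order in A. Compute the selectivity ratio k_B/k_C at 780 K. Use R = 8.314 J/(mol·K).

3.92

With equal orders, S_{B/C} = k_B/k_C = (A_B/A_C)·exp[(E_C−E_B)/(RT)].
(E_C−E_B)/(RT) = (11.5−34.2)×10³/(8.314×780) = -22700/6485 = -3.500.
k_B/k_C = (4.23×10^7/3.26×10^5)·exp(-3.500) = 129.8 × 0.03018 = 3.92.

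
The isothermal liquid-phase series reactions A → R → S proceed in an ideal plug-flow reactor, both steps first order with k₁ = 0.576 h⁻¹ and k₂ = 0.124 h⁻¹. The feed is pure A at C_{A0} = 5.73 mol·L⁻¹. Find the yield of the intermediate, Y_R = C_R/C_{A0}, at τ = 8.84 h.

Solving the coupled first-order balances gives C_R(τ) = [k₁/(k₂−k₁)]·C_{A0}·(e^(−k₁τ) − e^(−k₂τ)).
e^(−k₁τ) = e^(−0.576×8.84) = e^(−5.092) = 0.006147; e^(−k₂τ) = e^(−1.096) = 0.3342.
C_R = 0.576×5.73/(0.124−0.576) × (0.006147−0.3342) = (-7.302)×(-0.3280) = 2.395 mol·L⁻¹.
Y_R = C_R/C_{A0} = 2.395/5.73 = 0.418.

0.418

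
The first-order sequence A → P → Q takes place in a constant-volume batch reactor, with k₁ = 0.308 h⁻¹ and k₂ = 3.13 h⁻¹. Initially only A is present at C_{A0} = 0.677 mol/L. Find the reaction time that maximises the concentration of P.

For first-order series the maximum of C_P occurs at t_opt = ln(k₂/k₁)/(k₂−k₁).
= ln(3.13/0.308)/(3.13−0.308) = ln(10.16)/2.822 = 2.319/2.822 = 0.822 h.

0.822 h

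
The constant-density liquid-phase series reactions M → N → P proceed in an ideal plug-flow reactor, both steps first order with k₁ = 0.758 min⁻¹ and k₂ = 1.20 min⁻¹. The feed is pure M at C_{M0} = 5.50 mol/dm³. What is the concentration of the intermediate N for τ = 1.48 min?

The intermediate concentration in a first-order A→B→C sequence is C_N = k₁C_{M0}(e^(−k₁τ) − e^(−k₂τ))/(k₂−k₁).
e^(−k₁τ) = e^(−0.758×1.48) = e^(−1.122) = 0.3257; e^(−k₂τ) = e^(−1.776) = 0.1693.
C_N = 0.758×5.50/(1.20−0.758) × (0.3257−0.1693) = 9.432×0.1564 = 1.475 mol/dm³.

1.47 mol/dm³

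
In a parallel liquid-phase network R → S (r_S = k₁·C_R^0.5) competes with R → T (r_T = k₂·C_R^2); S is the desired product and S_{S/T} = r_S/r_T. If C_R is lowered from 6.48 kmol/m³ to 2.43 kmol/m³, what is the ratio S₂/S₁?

S_{S/T} = (k₁/k₂)·C_R^-1.5, so S₂/S₁ = (C_{R,2}/C_{R,1})^-1.5.
= (2.43/6.48)^(-1.5) = (0.3750)^(-1.5) = 4.35.

4.35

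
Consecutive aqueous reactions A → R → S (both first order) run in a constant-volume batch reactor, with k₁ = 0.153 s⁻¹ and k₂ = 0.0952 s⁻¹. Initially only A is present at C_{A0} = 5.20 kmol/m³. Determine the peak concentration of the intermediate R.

At the optimum, C_{R,max}/C_{A0} = (k₁/k₂)^[k₂/(k₂−k₁)].
= (0.153/0.0952)^(0.0952/(0.0952−0.153)) = (1.607)^(-1.647) = 0.4577.
C_{R,max} = 0.4577×5.20 = 2.38 kmol/m³.

2.38 kmol/m³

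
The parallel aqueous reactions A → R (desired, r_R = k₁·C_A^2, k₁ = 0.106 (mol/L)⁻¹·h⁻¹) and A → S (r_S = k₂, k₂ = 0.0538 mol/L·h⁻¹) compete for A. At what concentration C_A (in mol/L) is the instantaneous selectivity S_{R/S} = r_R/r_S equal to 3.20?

1.27 mol/L

S_{R/S} = (k₁/k₂)·C_A^2 ⇒ C_A = (S·k₂/k₁)^(0.5).
= (3.20×0.0538/0.106)^(0.5) = (1.624)^(0.5) = 1.27 mol/L.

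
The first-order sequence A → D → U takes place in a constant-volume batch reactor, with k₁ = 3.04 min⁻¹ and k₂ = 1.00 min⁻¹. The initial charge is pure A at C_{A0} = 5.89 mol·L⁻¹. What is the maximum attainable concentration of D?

At the optimum, C_{D,max}/C_{A0} = (k₁/k₂)^[k₂/(k₂−k₁)].
= (3.04/1.00)^(1.00/(1.00−3.04)) = (3.040)^(-0.4902) = 0.5798.
C_{D,max} = 0.5798×5.89 = 3.42 mol·L⁻¹.

3.42 mol·L⁻¹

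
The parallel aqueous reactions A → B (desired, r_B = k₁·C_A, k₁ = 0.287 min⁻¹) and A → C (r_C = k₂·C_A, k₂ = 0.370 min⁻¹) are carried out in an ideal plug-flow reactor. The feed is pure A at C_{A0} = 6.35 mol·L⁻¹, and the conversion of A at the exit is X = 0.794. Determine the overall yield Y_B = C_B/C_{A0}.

0.347

C_A = C_{A0}(1−X) = 1.308 mol·L⁻¹.
Both paths are first order in A, so the instantaneous fraction to B is constant: dC_B/d(−C_A) = k₁/(k₁+k₂) = 0.4368.
C_B = 0.4368·(C_{A0}−C_A) = 0.4368×5.042 = 2.20 mol·L⁻¹.
Y_B = C_B/C_{A0} = 2.202/6.35 = 0.347.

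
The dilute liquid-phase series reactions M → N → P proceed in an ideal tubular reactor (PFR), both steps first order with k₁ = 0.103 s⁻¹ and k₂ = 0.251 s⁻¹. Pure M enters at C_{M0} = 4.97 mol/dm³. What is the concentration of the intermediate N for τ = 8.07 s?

1.05 mol/dm³

For first-order series with pure M initially, C_N(τ) = k₁C_{M0}/(k₂−k₁)·(e^(−k₁τ) − e^(−k₂τ)).
e^(−k₁τ) = e^(−0.103×8.07) = e^(−0.8312) = 0.4355; e^(−k₂τ) = e^(−2.026) = 0.1319.
C_N = 0.103×4.97/(0.251−0.103) × (0.4355−0.1319) = 3.459×0.3036 = 1.050 mol/dm³.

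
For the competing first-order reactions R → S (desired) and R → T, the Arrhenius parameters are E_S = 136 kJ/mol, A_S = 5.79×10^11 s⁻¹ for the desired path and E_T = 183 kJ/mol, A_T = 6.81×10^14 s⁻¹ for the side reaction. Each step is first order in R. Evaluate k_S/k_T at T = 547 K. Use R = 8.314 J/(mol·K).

Since both paths have the same order in R, the concentration cancels and S_{S/T} = k_S/k_T = (A_S/A_T)·exp[(E_T−E_S)/(RT)].
(E_T−E_S)/(RT) = (183−136)×10³/(8.314×547) = 47000/4548 = 10.33.
k_S/k_T = (5.79×10^11/6.81×10^14)·exp(10.33) = 8.502×10^-4 × 30784 = 26.2.

26.2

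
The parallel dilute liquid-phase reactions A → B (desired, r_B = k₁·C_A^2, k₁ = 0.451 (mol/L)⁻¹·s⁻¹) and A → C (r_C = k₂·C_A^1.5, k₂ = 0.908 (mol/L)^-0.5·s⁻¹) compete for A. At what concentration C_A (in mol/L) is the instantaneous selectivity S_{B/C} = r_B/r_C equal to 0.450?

S_{B/C} = (k₁/k₂)·C_A^0.5 ⇒ C_A = (S·k₂/k₁)^(2).
= (0.450×0.908/0.451)^(2) = (0.9060)^(2) = 0.821 mol/L.

0.821 mol/L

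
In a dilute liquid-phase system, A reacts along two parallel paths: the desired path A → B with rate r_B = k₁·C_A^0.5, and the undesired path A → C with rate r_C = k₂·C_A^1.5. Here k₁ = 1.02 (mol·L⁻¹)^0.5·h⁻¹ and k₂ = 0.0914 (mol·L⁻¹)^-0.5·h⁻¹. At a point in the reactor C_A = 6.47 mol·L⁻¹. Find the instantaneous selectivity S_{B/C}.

1.72

S_{B/C} = r_B/r_C = (k₁·C_A^0.5)/(k₂·C_A^1.5) = (k₁/k₂)·C_A⁻¹.
= (1.02×6.470^0.5) / (0.0914×6.470^1.5) = 2.594/1.504 = 1.72.
The undesired path is higher order in A, so low C_A (CSTR or dilute feed) favours B.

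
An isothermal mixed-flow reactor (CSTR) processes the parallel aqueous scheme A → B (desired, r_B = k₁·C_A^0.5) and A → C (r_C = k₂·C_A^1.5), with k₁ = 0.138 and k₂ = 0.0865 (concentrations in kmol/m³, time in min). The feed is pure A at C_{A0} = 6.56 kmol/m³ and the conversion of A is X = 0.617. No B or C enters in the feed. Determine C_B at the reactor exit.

1.57 kmol/m³

Exit C_A = C_{A0}(1−X) = 6.56×0.383 = 2.512 kmol/m³.
Rates in a CSTR are evaluated at the outlet concentration: r_B = 0.138×2.512^0.5 = 0.2187, r_C = 0.0865×2.512^1.5 = 0.3445.
Fraction of consumed A going to B: r_B/(r_B+r_C) = 0.3884.
C_B = 0.3884·C_{A0}·X = 0.3884×6.56×0.617 = 1.57 kmol/m³.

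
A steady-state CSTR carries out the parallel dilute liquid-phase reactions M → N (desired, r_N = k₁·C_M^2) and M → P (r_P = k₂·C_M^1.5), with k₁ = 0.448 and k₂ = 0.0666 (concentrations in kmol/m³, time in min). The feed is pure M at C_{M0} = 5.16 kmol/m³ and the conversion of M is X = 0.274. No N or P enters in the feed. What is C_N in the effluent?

1.31 kmol/m³

Exit C_M = C_{M0}(1−X) = 5.16×0.726 = 3.746 kmol/m³.
A CSTR operates uniformly at the exit composition, giving r_N = 6.287 and r_P = 0.4829 (each k·C_M^n at C_M = 3.746).
Fraction of consumed M going to N: r_N/(r_N+r_P) = 0.9287.
C_N = 0.9287·C_{M0}·X = 0.9287×5.16×0.274 = 1.31 kmol/m³.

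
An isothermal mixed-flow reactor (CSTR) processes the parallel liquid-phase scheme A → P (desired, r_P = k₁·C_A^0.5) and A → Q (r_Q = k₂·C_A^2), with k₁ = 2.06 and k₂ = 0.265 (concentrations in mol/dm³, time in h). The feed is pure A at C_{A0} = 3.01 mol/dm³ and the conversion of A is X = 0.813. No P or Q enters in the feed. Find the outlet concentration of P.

Exit C_A = C_{A0}(1−X) = 3.01×0.187 = 0.5629 mol/dm³.
In a CSTR the entire volume is at exit conditions, so r_P = 2.06×0.5629^0.5 = 1.546 and r_Q = 0.265×0.5629^2 = 0.08396.
Fraction of consumed A going to P: r_P/(r_P+r_Q) = 0.9485.
C_P = 0.9485·C_{A0}·X = 0.9485×3.01×0.813 = 2.32 mol/dm³.

2.32 mol/dm³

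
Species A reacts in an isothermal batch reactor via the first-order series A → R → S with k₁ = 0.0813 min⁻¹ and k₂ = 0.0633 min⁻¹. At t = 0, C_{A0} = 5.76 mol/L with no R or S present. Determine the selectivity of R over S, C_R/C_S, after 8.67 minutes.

For first-order series with pure A initially, C_R(t) = k₁C_{A0}/(k₂−k₁)·(e^(−k₁t) − e^(−k₂t)).
e^(−k₁t) = e^(−0.0813×8.67) = e^(−0.7049) = 0.4942; e^(−k₂t) = e^(−0.5488) = 0.5776.
C_R = 0.0813×5.76/(0.0633−0.0813) × (0.4942−0.5776) = (-26.02)×(-0.08346) = 2.171 mol/L.
C_A = C_{A0}e^(−k₁t) = 2.846 mol/L, so C_S = C_{A0}−C_A−C_R = 0.7422 mol/L; C_R/C_S = 2.93.

2.93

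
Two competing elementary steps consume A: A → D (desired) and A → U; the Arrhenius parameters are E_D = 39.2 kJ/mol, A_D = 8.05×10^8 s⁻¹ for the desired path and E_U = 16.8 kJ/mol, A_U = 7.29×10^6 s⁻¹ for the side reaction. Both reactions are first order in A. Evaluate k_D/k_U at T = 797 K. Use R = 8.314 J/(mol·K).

k_D/k_U = (A_D/A_U)·exp[−(E_D−E_U)/(RT)] = (A_D/A_U)·exp[(E_U−E_D)/(RT)].
(E_U−E_D)/(RT) = (16.8−39.2)×10³/(8.314×797) = -22400/6626 = -3.380.
k_D/k_U = (8.05×10^8/7.29×10^6)·exp(-3.380) = 110.4 × 0.03403 = 3.76.
Since E_D > E_U, raising the temperature improves selectivity toward D.

3.76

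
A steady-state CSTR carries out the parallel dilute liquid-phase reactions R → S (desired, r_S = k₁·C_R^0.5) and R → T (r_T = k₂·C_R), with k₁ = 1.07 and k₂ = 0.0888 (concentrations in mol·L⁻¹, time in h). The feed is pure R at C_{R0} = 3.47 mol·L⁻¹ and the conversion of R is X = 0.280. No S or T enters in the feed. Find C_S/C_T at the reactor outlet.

Exit C_R = C_{R0}(1−X) = 3.47×0.720 = 2.498 mol·L⁻¹.
A CSTR operates uniformly at the exit composition, giving r_S = 1.691 and r_T = 0.2219 (each k·C_R^n at C_R = 2.498).
Overall selectivity = C_S/C_T = r_Sτ/(r_Tτ) = r_S/r_T = 7.62.

7.62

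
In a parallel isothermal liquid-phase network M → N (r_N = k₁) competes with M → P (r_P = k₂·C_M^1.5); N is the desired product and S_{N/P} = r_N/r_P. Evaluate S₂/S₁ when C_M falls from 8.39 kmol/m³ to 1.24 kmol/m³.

S_{N/P} = (k₁/k₂)·C_M^-1.5, so S₂/S₁ = (C_{M,2}/C_{M,1})^-1.5.
= (1.24/8.39)^(-1.5) = (0.1478)^(-1.5) = 17.6.
Selectivity toward N rises as C_M falls — low-concentration operation is favoured.

17.6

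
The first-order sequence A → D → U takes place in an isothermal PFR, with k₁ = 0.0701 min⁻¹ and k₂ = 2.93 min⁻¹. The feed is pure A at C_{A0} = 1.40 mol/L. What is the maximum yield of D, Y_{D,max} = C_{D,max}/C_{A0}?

0.0218

Evaluating C_D at τ_opt = ln(k₂/k₁)/(k₂−k₁) gives C_{D,max}/C_{A0} = (k₁/k₂)^[k₂/(k₂−k₁)].
= (0.0701/2.93)^(2.93/(2.93−0.0701)) = (0.02392)^(1.025) = 0.02183.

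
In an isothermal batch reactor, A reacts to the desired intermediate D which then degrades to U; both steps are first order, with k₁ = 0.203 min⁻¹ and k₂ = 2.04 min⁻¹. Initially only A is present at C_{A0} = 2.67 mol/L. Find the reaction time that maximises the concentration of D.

Setting dC_D/dt = 0 gives t_opt = ln(k₂/k₁)/(k₂−k₁).
= ln(2.04/0.203)/(2.04−0.203) = ln(10.05)/1.837 = 2.307/1.837 = 1.26 min.

1.26 min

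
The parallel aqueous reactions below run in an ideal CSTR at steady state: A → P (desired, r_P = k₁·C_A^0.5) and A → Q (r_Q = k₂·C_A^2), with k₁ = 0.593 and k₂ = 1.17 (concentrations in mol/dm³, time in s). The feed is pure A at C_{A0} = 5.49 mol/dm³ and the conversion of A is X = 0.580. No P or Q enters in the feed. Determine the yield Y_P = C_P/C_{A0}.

0.0733

Exit C_A = C_{A0}(1−X) = 5.49×0.420 = 2.306 mol/dm³.
Rates in a CSTR are evaluated at the outlet concentration: r_P = 0.593×2.306^0.5 = 0.9005, r_Q = 1.17×2.306^2 = 6.221.
Fraction of consumed A going to P: r_P/(r_P+r_Q) = 0.1265.
C_P = 0.1265·C_{A0}·X = 0.1265×5.49×0.580 = 0.403 mol/dm³; Y_P = C_P/C_{A0} = 0.0733.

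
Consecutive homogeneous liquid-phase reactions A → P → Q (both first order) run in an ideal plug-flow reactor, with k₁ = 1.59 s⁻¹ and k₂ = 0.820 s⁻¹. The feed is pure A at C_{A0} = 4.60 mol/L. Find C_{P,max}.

At the optimum, C_{P,max}/C_{A0} = (k₁/k₂)^[k₂/(k₂−k₁)].
= (1.59/0.820)^(0.820/(0.820−1.59)) = (1.939)^(-1.065) = 0.4940.
C_{P,max} = 0.4940×4.60 = 2.27 mol/L.

2.27 mol/L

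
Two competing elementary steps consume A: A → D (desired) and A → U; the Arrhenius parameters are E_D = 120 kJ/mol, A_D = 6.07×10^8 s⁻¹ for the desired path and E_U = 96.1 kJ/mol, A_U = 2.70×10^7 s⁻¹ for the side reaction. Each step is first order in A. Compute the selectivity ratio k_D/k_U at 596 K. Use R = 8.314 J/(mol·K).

0.181

With equal orders, S_{D/U} = k_D/k_U = (A_D/A_U)·exp[(E_U−E_D)/(RT)].
(E_U−E_D)/(RT) = (96.1−120)×10³/(8.314×596) = -23900/4955 = -4.823.
k_D/k_U = (6.07×10^8/2.70×10^7)·exp(-4.823) = 22.48 × 0.008040 = 0.181.
Since E_D > E_U, raising the temperature improves selectivity toward D.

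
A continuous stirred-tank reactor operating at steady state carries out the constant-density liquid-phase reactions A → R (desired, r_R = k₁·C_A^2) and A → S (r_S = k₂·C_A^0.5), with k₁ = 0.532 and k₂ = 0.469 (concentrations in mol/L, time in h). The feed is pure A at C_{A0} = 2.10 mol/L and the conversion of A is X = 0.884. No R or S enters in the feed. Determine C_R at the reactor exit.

0.223 mol/L

Exit C_A = C_{A0}(1−X) = 2.10×0.116 = 0.2436 mol/L.
A CSTR operates uniformly at the exit composition, giving r_R = 0.03157 and r_S = 0.2315 (each k·C_A^n at C_A = 0.2436).
Fraction of consumed A going to R: r_R/(r_R+r_S) = 0.1200.
C_R = 0.1200·C_{A0}·X = 0.1200×2.10×0.884 = 0.223 mol/L.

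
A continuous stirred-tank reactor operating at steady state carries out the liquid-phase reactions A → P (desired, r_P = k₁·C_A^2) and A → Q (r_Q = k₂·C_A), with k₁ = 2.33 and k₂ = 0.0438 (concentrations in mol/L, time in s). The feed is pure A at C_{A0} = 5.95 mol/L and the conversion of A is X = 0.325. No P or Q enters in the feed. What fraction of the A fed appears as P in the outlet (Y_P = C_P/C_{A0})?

0.323

Exit C_A = C_{A0}(1−X) = 5.95×0.675 = 4.016 mol/L.
Rates in a CSTR are evaluated at the outlet concentration: r_P = 2.33×4.016^2 = 37.58, r_Q = 0.0438×4.016 = 0.1759.
Fraction of consumed A going to P: r_P/(r_P+r_Q) = 0.9953.
C_P = 0.9953·C_{A0}·X = 0.9953×5.95×0.325 = 1.92 mol/L; Y_P = C_P/C_{A0} = 0.323.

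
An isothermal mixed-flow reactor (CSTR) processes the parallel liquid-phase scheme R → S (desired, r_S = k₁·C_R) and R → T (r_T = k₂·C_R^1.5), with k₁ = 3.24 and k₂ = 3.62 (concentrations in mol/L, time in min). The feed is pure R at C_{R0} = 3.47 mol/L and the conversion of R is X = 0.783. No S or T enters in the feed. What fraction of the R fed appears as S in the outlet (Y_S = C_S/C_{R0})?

Exit C_R = C_{R0}(1−X) = 3.47×0.217 = 0.7530 mol/L.
In a CSTR the entire volume is at exit conditions, so r_S = 3.24×0.7530 = 2.440 and r_T = 3.62×0.7530^1.5 = 2.365.
Fraction of consumed R going to S: r_S/(r_S+r_T) = 0.5077.
C_S = 0.5077·C_{R0}·X = 0.5077×3.47×0.783 = 1.38 mol/L; Y_S = C_S/C_{R0} = 0.398.

0.398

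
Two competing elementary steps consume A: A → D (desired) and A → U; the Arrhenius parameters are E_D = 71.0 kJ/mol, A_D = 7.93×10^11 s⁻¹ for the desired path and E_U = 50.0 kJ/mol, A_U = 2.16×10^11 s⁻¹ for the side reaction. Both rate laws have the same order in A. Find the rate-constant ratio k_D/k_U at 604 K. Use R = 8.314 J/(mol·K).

k_D/k_U = (A_D/A_U)·exp[−(E_D−E_U)/(RT)] = (A_D/A_U)·exp[(E_U−E_D)/(RT)].
(E_U−E_D)/(RT) = (50.0−71.0)×10³/(8.314×604) = -21000/5022 = -4.182.
k_D/k_U = (7.93×10^11/2.16×10^11)·exp(-4.182) = 3.671 × 0.01527 = 0.0561.

0.0561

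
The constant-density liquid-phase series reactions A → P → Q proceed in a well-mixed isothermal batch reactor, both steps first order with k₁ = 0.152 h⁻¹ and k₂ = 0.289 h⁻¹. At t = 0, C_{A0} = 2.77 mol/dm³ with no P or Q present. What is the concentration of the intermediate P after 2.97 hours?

For first-order series with pure A initially, C_P(t) = k₁C_{A0}/(k₂−k₁)·(e^(−k₁t) − e^(−k₂t)).
e^(−k₁t) = e^(−0.152×2.97) = e^(−0.4514) = 0.6367; e^(−k₂t) = e^(−0.8583) = 0.4239.
C_P = 0.152×2.77/(0.289−0.152) × (0.6367−0.4239) = 3.073×0.2128 = 0.6541 mol/dm³.

0.654 mol/dm³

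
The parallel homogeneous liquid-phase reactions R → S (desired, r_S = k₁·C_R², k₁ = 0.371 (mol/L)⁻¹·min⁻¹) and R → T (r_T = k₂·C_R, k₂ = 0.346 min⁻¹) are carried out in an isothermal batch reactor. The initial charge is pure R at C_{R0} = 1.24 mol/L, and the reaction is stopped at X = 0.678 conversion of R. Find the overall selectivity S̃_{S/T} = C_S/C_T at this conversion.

C_R = C_{R0}(1−X) = 0.3993 mol/L.
Along a PFR/batch, dC_T/dC_R = −r_T/(r_S+r_T) = −k₂/(k₂+k₁·C_R).
Integrating from C_{R0} to C_R: C_T = (0.346/0.371)·ln[(0.346+0.371·1.24)/(0.346+0.371·0.399)] = 0.9326·ln(0.8060/0.4941) = 0.4564 mol/L.
Then C_S = (C_{R0}−C_R) − C_T = 0.8407 − 0.4564 = 0.3844 mol/L.
S̃_{S/T} = C_S/C_T = 0.3844/0.4564 = 0.842.

0.842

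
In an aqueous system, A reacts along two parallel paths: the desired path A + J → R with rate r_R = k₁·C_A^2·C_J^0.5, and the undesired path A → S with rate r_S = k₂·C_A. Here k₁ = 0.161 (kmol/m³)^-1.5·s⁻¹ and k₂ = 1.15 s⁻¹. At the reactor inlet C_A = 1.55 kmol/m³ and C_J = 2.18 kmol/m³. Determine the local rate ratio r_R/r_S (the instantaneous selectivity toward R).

0.320

S_{R/S} = r_R/r_S = (k₁·C_A^2·C_J^0.5)/(k₂·C_A) = (k₁/k₂)·C_A·C_J^0.5.
= (0.161×1.550^2×2.180^0.5) / (1.15×1.550) = 0.5711/1.782 = 0.320.
Since the desired path is higher order in A, keeping C_A high (PFR or concentrated feed) favours R.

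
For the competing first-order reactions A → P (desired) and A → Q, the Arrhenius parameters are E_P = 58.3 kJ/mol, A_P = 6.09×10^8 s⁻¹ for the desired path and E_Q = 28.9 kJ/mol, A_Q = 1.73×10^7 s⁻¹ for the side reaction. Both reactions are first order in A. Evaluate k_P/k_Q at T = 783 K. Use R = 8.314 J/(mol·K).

k_P/k_Q = (A_P/A_Q)·exp[−(E_P−E_Q)/(RT)] = (A_P/A_Q)·exp[(E_Q−E_P)/(RT)].
(E_Q−E_P)/(RT) = (28.9−58.3)×10³/(8.314×783) = -29400/6510 = -4.516.
k_P/k_Q = (6.09×10^8/1.73×10^7)·exp(-4.516) = 35.20 × 0.01093 = 0.385.

0.385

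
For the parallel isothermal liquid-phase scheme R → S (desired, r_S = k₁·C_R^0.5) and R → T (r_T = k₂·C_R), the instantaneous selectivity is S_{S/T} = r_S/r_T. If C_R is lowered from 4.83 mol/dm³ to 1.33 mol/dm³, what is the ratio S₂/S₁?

S_{S/T} = (k₁/k₂)·C_R^-0.5, so S₂/S₁ = (C_{R,2}/C_{R,1})^-0.5.
= (1.33/4.83)^(-0.5) = (0.2754)^(-0.5) = 1.91.

1.91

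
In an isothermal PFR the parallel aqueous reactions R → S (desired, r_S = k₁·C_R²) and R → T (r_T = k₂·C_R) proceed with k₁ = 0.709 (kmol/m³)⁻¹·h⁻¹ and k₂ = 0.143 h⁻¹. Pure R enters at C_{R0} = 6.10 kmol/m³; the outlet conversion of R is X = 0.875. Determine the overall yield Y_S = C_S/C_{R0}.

C_R = C_{R0}(1−X) = 0.7625 kmol/m³.
Along a PFR/batch, dC_T/dC_R = −r_T/(r_S+r_T) = −k₂/(k₂+k₁·C_R).
Integrating from C_{R0} to C_R: C_T = (0.143/0.709)·ln[(0.143+0.709·6.10)/(0.143+0.709·0.762)] = 0.2017·ln(4.468/0.6836) = 0.3786 kmol/m³.
Then C_S = (C_{R0}−C_R) − C_T = 5.337 − 0.3786 = 4.959 kmol/m³.
Y_S = C_S/C_{R0} = 4.959/6.10 = 0.813.

0.813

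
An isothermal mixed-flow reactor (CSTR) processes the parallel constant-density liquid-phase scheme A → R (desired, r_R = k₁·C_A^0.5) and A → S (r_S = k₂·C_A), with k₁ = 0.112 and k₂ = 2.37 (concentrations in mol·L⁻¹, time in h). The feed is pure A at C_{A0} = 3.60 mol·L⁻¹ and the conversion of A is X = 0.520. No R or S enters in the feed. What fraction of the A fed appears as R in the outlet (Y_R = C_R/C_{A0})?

0.0180

Exit C_A = C_{A0}(1−X) = 3.60×0.480 = 1.728 mol·L⁻¹.
Rates in a CSTR are evaluated at the outlet concentration: r_R = 0.112×1.728^0.5 = 0.1472, r_S = 2.37×1.728 = 4.095.
Fraction of consumed A going to R: r_R/(r_R+r_S) = 0.03470.
C_R = 0.03470·C_{A0}·X = 0.03470×3.60×0.520 = 0.0650 mol·L⁻¹; Y_R = C_R/C_{A0} = 0.0180.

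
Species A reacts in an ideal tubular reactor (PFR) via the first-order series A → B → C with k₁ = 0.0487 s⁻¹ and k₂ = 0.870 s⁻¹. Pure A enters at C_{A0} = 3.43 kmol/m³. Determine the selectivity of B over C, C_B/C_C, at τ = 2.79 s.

Solving the coupled first-order balances gives C_B(τ) = [k₁/(k₂−k₁)]·C_{A0}·(e^(−k₁τ) − e^(−k₂τ)).
e^(−k₁τ) = e^(−0.0487×2.79) = e^(−0.1359) = 0.8730; e^(−k₂τ) = e^(−2.427) = 0.08827.
C_B = 0.0487×3.43/(0.870−0.0487) × (0.8730−0.08827) = 0.2034×0.7847 = 0.1596 kmol/m³.
C_A = C_{A0}e^(−k₁τ) = 2.994 kmol/m³, so C_C = C_{A0}−C_A−C_B = 0.2762 kmol/m³; C_B/C_C = 0.578.

0.578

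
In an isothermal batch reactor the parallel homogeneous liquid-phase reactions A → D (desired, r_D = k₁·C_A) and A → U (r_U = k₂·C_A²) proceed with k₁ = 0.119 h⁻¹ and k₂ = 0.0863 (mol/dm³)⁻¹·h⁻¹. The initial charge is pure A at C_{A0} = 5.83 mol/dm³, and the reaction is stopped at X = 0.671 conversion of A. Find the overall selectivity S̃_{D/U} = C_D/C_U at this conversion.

C_A = C_{A0}(1−X) = 1.918 mol/dm³.
Along a PFR/batch, dC_D/dC_A = −r_D/(r_D+r_U) = −k₁/(k₁+k₂·C_A).
Integrating from C_{A0} to C_A: C_D = (0.119/0.0863)·ln[(0.119+0.0863·5.83)/(0.119+0.0863·1.92)] = 1.379·ln(0.6221/0.2845) = 1.079 mol/dm³.
C_U = (C_{A0}−C_A)−C_D = 2.833 mol/dm³; S̃_{D/U} = 1.079/2.833 = 0.381.

0.381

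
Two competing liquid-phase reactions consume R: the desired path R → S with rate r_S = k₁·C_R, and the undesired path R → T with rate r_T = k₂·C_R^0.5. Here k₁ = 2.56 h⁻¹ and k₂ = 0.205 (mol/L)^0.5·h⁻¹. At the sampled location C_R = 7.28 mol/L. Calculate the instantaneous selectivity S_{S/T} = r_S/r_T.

33.7

S_{S/T} = r_S/r_T = (k₁·C_R)/(k₂·C_R^0.5) = (k₁/k₂)·C_R^0.5.
= (2.56×7.280) / (0.205×7.280^0.5) = 18.64/0.5531 = 33.7.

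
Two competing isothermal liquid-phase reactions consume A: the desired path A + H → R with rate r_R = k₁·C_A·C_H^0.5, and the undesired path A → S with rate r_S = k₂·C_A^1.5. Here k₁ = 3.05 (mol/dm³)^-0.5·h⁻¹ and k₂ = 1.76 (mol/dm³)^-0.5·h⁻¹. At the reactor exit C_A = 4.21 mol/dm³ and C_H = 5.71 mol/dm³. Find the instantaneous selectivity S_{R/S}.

2.02

S_{R/S} = r_R/r_S = (k₁·C_A·C_H^0.5)/(k₂·C_A^1.5) = (k₁/k₂)·C_A^-0.5·C_H^0.5.
= (3.05×4.210×5.710^0.5) / (1.76×4.210^1.5) = 30.68/15.20 = 2.02.
The undesired path is higher order in A, so low C_A (CSTR or dilute feed) favours R.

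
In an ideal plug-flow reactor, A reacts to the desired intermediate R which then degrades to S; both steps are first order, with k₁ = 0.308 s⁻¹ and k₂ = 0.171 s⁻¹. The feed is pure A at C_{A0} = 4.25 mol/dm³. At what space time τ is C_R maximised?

Setting dC_R/dτ = 0 gives τ_opt = ln(k₂/k₁)/(k₂−k₁).
= ln(0.171/0.308)/(0.171−0.308) = ln(0.5552)/-0.1370 = -0.5884/-0.1370 = 4.30 s.

4.30 s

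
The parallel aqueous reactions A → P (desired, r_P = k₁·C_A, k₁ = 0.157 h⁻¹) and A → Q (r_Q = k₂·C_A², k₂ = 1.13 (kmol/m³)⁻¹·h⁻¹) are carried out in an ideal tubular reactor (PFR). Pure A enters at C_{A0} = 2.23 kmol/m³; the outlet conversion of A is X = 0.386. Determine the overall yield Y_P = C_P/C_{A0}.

C_A = C_{A0}(1−X) = 1.369 kmol/m³.
Along a PFR/batch, dC_P/dC_A = −r_P/(r_P+r_Q) = −k₁/(k₁+k₂·C_A).
Integrating from C_{A0} to C_A: C_P = (0.157/1.13)·ln[(0.157+1.13·2.23)/(0.157+1.13·1.37)] = 0.1389·ln(2.677/1.704) = 0.06274 kmol/m³.
Y_P = C_P/C_{A0} = 0.06274/2.23 = 0.0281.

0.0281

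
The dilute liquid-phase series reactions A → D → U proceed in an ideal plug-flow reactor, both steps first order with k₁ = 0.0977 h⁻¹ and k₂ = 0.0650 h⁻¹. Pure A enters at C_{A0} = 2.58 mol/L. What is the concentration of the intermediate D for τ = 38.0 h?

For first-order series with pure A initially, C_D(τ) = k₁C_{A0}/(k₂−k₁)·(e^(−k₁τ) − e^(−k₂τ)).
e^(−k₁τ) = e^(−0.0977×38.0) = e^(−3.713) = 0.02441; e^(−k₂τ) = e^(−2.470) = 0.08458.
C_D = 0.0977×2.58/(0.0650−0.0977) × (0.02441−0.08458) = (-7.708)×(-0.06017) = 0.4638 mol/L.

0.464 mol/L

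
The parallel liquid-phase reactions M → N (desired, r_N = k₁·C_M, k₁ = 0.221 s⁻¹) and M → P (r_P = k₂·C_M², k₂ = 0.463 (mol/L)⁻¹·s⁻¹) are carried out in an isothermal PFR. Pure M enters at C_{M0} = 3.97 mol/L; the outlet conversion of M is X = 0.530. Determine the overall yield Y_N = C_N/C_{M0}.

0.0770

C_M = C_{M0}(1−X) = 1.866 mol/L.
Along a PFR/batch, dC_N/dC_M = −r_N/(r_N+r_P) = −k₁/(k₁+k₂·C_M).
Integrating from C_{M0} to C_M: C_N = (0.221/0.463)·ln[(0.221+0.463·3.97)/(0.221+0.463·1.87)] = 0.4773·ln(2.059/1.085) = 0.3059 mol/L.
Y_N = C_N/C_{M0} = 0.3059/3.97 = 0.0770.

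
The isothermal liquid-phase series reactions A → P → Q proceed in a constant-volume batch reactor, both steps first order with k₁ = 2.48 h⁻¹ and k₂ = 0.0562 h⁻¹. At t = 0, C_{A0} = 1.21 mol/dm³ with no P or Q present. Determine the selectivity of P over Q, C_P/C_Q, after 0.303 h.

The intermediate concentration in a first-order A→B→C sequence is C_P = k₁C_{A0}(e^(−k₁t) − e^(−k₂t))/(k₂−k₁).
e^(−k₁t) = e^(−2.48×0.303) = e^(−0.7514) = 0.4717; e^(−k₂t) = e^(−0.01703) = 0.9831.
C_P = 2.48×1.21/(0.0562−2.48) × (0.4717−0.9831) = (-1.238)×(-0.5114) = 0.6332 mol/dm³.
C_A = C_{A0}e^(−k₁t) = 0.5707 mol/dm³, so C_Q = C_{A0}−C_A−C_P = 0.006082 mol/dm³; C_P/C_Q = 104.

104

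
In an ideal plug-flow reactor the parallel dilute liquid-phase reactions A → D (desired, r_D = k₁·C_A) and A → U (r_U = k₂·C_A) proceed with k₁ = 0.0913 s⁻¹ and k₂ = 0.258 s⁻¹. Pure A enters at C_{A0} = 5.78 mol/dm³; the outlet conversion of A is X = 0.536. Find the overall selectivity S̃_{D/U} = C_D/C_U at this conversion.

0.354

C_A = C_{A0}(1−X) = 2.682 mol/dm³.
Both paths are first order in A, so the instantaneous fraction to D is constant: dC_D/d(−C_A) = k₁/(k₁+k₂) = 0.2614.
C_D = 0.2614·(C_{A0}−C_A) = 0.2614×3.098 = 0.810 mol/dm³.
C_U = (C_{A0}−C_A)−C_D = 2.288 mol/dm³; S̃_{D/U} = 0.8098/2.288 = 0.354.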